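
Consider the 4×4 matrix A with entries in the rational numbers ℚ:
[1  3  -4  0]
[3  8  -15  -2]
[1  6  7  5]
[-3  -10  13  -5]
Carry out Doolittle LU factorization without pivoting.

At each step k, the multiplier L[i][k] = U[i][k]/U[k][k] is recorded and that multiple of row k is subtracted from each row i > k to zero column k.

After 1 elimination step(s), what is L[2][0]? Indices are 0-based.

[col 0] pivot 1
  R1 -= 3*R0 → (0, -1, -3, -2)  (L[1][0] := 3)
  R2 -= 1*R0 → (0, 3, 11, 5)  (L[2][0] := 1)
  R3 -= -3*R0 → (0, -1, 1, -5)  (L[3][0] := -3)

L[2][0] = 1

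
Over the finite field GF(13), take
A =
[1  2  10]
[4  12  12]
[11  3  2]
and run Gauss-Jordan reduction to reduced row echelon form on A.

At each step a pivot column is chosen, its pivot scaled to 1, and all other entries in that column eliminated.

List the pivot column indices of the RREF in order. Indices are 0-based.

pivot(0,0)=1: scale R0 → (1, 2, 10)
  clear (1,0): R1 −= (4)R0 → (0, 4, 11)
  clear (2,0): R2 −= (11)R0 → (0, 7, 9)
pivot(1,1)=4: scale R1 → (0, 1, 6)
  clear (0,1): R0 −= (2)R1 → (1, 0, 11)
  clear (2,1): R2 −= (7)R1 → (0, 0, 6)
pivot(2,2)=6: scale R2 → (0, 0, 1)
  clear (0,2): R0 −= (11)R2 → (1, 0, 0)
  clear (1,2): R1 −= (6)R2 → (0, 1, 0)

pivot columns: 0, 1, 2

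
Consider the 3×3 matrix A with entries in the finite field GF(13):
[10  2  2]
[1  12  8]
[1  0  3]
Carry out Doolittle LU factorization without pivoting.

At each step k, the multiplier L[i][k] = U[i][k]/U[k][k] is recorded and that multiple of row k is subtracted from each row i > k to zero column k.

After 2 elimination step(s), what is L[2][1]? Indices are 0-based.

L[2][1] = 11

k=0: U[0][0]=10
  eliminate (1,0): mult=4, new row 1: (0, 4, 0); set L[1][0]=4
  eliminate (2,0): mult=4, new row 2: (0, 5, 8); set L[2][0]=4
k=1: U[1][1]=4
  eliminate (2,1): mult=11, new row 2: (0, 0, 8); set L[2][1]=11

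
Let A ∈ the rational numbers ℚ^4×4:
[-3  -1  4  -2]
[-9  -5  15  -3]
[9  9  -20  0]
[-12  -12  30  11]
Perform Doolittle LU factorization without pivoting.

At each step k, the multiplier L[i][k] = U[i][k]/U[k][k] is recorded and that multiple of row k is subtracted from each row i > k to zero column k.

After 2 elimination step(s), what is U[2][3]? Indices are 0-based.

U[2][3] = 3

k=0: U[0][0]=-3
  eliminate (1,0): mult=3, new row 1: (0, -2, 3, 3); set L[1][0]=3
  eliminate (2,0): mult=-3, new row 2: (0, 6, -8, -6); set L[2][0]=-3
  eliminate (3,0): mult=4, new row 3: (0, -8, 14, 19); set L[3][0]=4
k=1: U[1][1]=-2
  eliminate (2,1): mult=-3, new row 2: (0, 0, 1, 3); set L[2][1]=-3
  eliminate (3,1): mult=4, new row 3: (0, 0, 2, 7); set L[3][1]=4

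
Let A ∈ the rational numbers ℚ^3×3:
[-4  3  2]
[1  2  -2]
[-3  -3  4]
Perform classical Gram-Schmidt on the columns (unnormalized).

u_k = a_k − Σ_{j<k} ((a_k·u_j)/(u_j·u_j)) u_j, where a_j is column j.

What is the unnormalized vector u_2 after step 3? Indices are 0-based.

u_2 = (12/571, -84/571, -44/571)

Step 1: u_0 = a_0 = (-4, 1, -3).
Step 2: u_1 = a_1 − (-1/26)·u_0 = (37/13, 53/26, -81/26).
Step 3: u_2 = a_2 − (-11/13)·u_0 − (-282/571)·u_1 = (12/571, -84/571, -44/571).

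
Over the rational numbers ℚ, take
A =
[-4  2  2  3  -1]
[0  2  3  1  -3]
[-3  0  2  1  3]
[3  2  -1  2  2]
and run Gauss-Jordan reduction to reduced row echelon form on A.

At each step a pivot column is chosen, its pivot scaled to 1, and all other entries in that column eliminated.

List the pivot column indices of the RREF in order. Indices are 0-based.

[1] R0 /= -4  ⇒  (1, -1/2, -1/2, -3/4, 1/4)
     R2 -= -3·R0  ⇒  (0, -3/2, 1/2, -5/4, 15/4)
     R3 -= 3·R0  ⇒  (0, 7/2, 1/2, 17/4, 5/4)
[2] R1 /= 2  ⇒  (0, 1, 3/2, 1/2, -3/2)
     R0 -= -1/2·R1  ⇒  (1, 0, 1/4, -1/2, -1/2)
     R2 -= -3/2·R1  ⇒  (0, 0, 11/4, -1/2, 3/2)
     R3 -= 7/2·R1  ⇒  (0, 0, -19/4, 5/2, 13/2)
[3] R2 /= 11/4  ⇒  (0, 0, 1, -2/11, 6/11)
     R0 -= 1/4·R2  ⇒  (1, 0, 0, -5/11, -7/11)
     R1 -= 3/2·R2  ⇒  (0, 1, 0, 17/22, -51/22)
     R3 -= -19/4·R2  ⇒  (0, 0, 0, 18/11, 100/11)
[4] R3 /= 18/11  ⇒  (0, 0, 0, 1, 50/9)
     R0 -= -5/11·R3  ⇒  (1, 0, 0, 0, 17/9)
     R1 -= 17/22·R3  ⇒  (0, 1, 0, 0, -119/18)
     R2 -= -2/11·R3  ⇒  (0, 0, 1, 0, 14/9)

pivot columns: 0, 1, 2, 3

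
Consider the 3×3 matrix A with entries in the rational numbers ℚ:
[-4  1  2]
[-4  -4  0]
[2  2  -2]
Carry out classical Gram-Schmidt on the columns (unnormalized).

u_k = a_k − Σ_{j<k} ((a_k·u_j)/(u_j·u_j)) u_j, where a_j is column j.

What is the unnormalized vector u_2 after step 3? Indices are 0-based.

Step 1: u_0 = a_0 = (-4, -4, 2).
Step 2: u_1 = a_1 − (4/9)·u_0 = (25/9, -20/9, 10/9).
Step 3: u_2 = a_2 − (-1/3)·u_0 − (6/25)·u_1 = (0, -4/5, -8/5).

u_2 = (0, -4/5, -8/5)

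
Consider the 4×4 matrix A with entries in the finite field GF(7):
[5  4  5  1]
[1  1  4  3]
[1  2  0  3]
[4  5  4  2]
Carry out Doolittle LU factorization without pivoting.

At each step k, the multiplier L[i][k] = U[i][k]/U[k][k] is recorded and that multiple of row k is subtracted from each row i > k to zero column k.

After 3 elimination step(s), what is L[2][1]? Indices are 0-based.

L[2][1] = 6

k=0: U[0][0]=5
  eliminate (1,0): mult=3, new row 1: (0, 3, 3, 0); set L[1][0]=3
  eliminate (2,0): mult=3, new row 2: (0, 4, 6, 0); set L[2][0]=3
  eliminate (3,0): mult=5, new row 3: (0, 6, 0, 4); set L[3][0]=5
k=1: U[1][1]=3
  eliminate (2,1): mult=6, new row 2: (0, 0, 2, 0); set L[2][1]=6
  eliminate (3,1): mult=2, new row 3: (0, 0, 1, 4); set L[3][1]=2
k=2: U[2][2]=2
  eliminate (3,2): mult=4, new row 3: (0, 0, 0, 4); set L[3][2]=4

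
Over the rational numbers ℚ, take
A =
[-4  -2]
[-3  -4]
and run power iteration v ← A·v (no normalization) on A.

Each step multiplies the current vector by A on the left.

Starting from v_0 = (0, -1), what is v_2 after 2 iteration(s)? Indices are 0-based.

v_0 = (0, -1).
v_1 = A·v_0 = (2, 4).
v_2 = A·v_1 = (-16, -22).

v_2 = (-16, -22)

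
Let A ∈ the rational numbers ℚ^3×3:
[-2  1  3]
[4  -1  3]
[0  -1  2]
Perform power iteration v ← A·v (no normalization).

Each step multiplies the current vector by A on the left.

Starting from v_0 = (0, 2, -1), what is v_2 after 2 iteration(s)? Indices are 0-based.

v_0 = (0, 2, -1).
v_1 = A·v_0 = (-1, -5, -4).
v_2 = A·v_1 = (-15, -11, -3).

v_2 = (-15, -11, -3)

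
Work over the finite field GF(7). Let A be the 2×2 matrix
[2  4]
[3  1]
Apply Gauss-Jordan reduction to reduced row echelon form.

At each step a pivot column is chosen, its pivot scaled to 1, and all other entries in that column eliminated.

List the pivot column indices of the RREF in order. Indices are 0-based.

pivot(0,0)=2: scale R0 → (1, 2)
  clear (1,0): R1 −= (3)R0 → (0, 2)
pivot(1,1)=2: scale R1 → (0, 1)
  clear (0,1): R0 −= (2)R1 → (1, 0)

pivot columns: 0, 1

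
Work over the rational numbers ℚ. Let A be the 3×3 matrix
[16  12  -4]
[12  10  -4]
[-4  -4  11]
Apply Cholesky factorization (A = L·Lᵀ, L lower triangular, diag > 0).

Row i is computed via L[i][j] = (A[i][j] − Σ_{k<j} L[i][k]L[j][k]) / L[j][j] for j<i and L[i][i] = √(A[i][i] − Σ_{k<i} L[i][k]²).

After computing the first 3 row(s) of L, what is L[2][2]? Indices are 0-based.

Step 1: L[0][0] = √(16) = 4.
  L[1][0] = (12) / L[0][0] = 3.
Step 2: L[1][1] = √(1) = 1.
  L[2][0] = (-4) / L[0][0] = -1.
  L[2][1] = (-1) / L[1][1] = -1.
Step 3: L[2][2] = √(9) = 3.

L[2][2] = 3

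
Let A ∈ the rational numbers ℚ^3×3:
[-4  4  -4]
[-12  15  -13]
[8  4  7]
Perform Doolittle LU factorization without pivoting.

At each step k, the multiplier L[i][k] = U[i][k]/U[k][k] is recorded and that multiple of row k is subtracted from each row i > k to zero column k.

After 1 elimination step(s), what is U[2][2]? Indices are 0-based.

[col 0] pivot -4
  R1 -= 3*R0 → (0, 3, -1)  (L[1][0] := 3)
  R2 -= -2*R0 → (0, 12, -1)  (L[2][0] := -2)

U[2][2] = -1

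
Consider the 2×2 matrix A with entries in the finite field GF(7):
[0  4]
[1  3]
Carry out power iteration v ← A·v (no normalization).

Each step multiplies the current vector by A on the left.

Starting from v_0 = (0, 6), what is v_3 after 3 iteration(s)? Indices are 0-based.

v_0 = (0, 6).
v_1 = A·v_0 = (3, 4).
v_2 = A·v_1 = (2, 1).
v_3 = A·v_2 = (4, 5).

v_3 = (4, 5)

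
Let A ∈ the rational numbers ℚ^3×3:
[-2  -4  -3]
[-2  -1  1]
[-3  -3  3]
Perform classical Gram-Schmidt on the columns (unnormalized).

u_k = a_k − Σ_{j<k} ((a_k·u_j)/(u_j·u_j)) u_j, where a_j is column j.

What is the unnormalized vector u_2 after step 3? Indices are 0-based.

Step 1: u_0 = a_0 = (-2, -2, -3).
Step 2: u_1 = a_1 − (19/17)·u_0 = (-30/17, 21/17, 6/17).
Step 3: u_2 = a_2 − (-5/17)·u_0 − (43/27)·u_1 = (-7/9, -14/9, 14/9).

u_2 = (-7/9, -14/9, 14/9)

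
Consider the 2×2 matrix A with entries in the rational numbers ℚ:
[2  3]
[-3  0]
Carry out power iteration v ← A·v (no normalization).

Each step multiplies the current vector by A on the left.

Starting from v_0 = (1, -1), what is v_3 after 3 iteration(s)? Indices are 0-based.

v_3 = (-13, 33)

v_0 = (1, -1).
v_1 = A·v_0 = (-1, -3).
v_2 = A·v_1 = (-11, 3).
v_3 = A·v_2 = (-13, 33).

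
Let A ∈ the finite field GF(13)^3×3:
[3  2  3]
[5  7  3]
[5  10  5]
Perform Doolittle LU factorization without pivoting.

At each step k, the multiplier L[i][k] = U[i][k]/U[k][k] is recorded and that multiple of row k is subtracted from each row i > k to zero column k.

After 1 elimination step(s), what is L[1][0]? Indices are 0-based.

Step 1: pivot at (0,0) is 3.
  row1 ← row1 − (6)·row0  ⇒  L[1][0]=6, U row1=(0, 8, 11)
  row2 ← row2 − (6)·row0  ⇒  L[2][0]=6, U row2=(0, 11, 0)

L[1][0] = 6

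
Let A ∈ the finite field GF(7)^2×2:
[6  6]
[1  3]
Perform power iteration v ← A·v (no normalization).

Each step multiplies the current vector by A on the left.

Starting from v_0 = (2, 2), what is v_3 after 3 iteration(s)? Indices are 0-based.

v_3 = (5, 0)

v_0 = (2, 2).
v_1 = A·v_0 = (3, 1).
v_2 = A·v_1 = (3, 6).
v_3 = A·v_2 = (5, 0).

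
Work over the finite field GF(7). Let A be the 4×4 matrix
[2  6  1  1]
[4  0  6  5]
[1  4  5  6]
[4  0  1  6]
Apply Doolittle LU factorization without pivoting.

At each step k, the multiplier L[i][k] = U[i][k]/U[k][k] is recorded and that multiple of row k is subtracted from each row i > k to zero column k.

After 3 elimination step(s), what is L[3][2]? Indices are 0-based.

L[3][2] = 5

[col 0] pivot 2
  R1 -= 2*R0 → (0, 2, 4, 3)  (L[1][0] := 2)
  R2 -= 4*R0 → (0, 1, 1, 2)  (L[2][0] := 4)
  R3 -= 2*R0 → (0, 2, 6, 4)  (L[3][0] := 2)
[col 1] pivot 2
  R2 -= 4*R1 → (0, 0, 6, 4)  (L[2][1] := 4)
  R3 -= 1*R1 → (0, 0, 2, 1)  (L[3][1] := 1)
[col 2] pivot 6
  R3 -= 5*R2 → (0, 0, 0, 2)  (L[3][2] := 5)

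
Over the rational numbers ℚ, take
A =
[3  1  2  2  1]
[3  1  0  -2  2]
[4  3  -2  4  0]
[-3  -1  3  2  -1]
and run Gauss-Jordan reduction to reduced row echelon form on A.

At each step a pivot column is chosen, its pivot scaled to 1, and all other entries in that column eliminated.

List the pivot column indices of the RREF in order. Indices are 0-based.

pivot(0,0)=3: scale R0 → (1, 1/3, 2/3, 2/3, 1/3)
  clear (1,0): R1 −= (3)R0 → (0, 0, -2, -4, 1)
  clear (2,0): R2 −= (4)R0 → (0, 5/3, -14/3, 4/3, -4/3)
  clear (3,0): R3 −= (-3)R0 → (0, 0, 5, 4, 0)
pivot(1,1): swap R1↔R2
pivot(1,1)=5/3: scale R1 → (0, 1, -14/5, 4/5, -4/5)
  clear (0,1): R0 −= (1/3)R1 → (1, 0, 8/5, 2/5, 3/5)
pivot(2,2)=-2: scale R2 → (0, 0, 1, 2, -1/2)
  clear (0,2): R0 −= (8/5)R2 → (1, 0, 0, -14/5, 7/5)
  clear (1,2): R1 −= (-14/5)R2 → (0, 1, 0, 32/5, -11/5)
  clear (3,2): R3 −= (5)R2 → (0, 0, 0, -6, 5/2)
pivot(3,3)=-6: scale R3 → (0, 0, 0, 1, -5/12)
  clear (0,3): R0 −= (-14/5)R3 → (1, 0, 0, 0, 7/30)
  clear (1,3): R1 −= (32/5)R3 → (0, 1, 0, 0, 7/15)
  clear (2,3): R2 −= (2)R3 → (0, 0, 1, 0, 1/3)

pivot columns: 0, 1, 2, 3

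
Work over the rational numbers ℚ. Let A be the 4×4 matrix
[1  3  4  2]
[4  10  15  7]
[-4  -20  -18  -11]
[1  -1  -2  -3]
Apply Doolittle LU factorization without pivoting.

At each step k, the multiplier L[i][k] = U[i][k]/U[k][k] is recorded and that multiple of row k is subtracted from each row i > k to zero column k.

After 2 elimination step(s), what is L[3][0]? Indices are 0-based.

Step 1: pivot at (0,0) is 1.
  row1 ← row1 − (4)·row0  ⇒  L[1][0]=4, U row1=(0, -2, -1, -1)
  row2 ← row2 − (-4)·row0  ⇒  L[2][0]=-4, U row2=(0, -8, -2, -3)
  row3 ← row3 − (1)·row0  ⇒  L[3][0]=1, U row3=(0, -4, -6, -5)
Step 2: pivot at (1,1) is -2.
  row2 ← row2 − (4)·row1  ⇒  L[2][1]=4, U row2=(0, 0, 2, 1)
  row3 ← row3 − (2)·row1  ⇒  L[3][1]=2, U row3=(0, 0, -4, -3)

L[3][0] = 1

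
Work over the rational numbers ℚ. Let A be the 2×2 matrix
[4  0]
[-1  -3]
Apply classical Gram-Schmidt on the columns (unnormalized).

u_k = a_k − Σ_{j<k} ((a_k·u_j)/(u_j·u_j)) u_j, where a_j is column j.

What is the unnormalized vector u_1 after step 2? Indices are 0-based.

u_1 = (-12/17, -48/17)

Step 1: u_0 = a_0 = (4, -1).
Step 2: u_1 = a_1 − (3/17)·u_0 = (-12/17, -48/17).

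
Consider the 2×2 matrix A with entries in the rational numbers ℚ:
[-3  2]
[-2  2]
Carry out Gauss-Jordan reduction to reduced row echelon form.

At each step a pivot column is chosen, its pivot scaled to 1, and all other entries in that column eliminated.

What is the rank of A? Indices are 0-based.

rank = 2

step 1: normalize row 0 (÷-3) = (1, -2/3)
  row 1: subtract -2×row0 = (0, 2/3)
step 2: normalize row 1 (÷2/3) = (0, 1)
  row 0: subtract -2/3×row1 = (1, 0)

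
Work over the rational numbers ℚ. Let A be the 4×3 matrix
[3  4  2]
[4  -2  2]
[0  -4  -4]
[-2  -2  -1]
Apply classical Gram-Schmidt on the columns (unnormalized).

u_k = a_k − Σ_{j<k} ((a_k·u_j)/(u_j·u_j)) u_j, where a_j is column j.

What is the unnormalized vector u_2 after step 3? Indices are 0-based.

Step 1: u_0 = a_0 = (3, 4, 0, -2).
Step 2: u_1 = a_1 − (8/29)·u_0 = (92/29, -90/29, -4, -42/29).
Step 3: u_2 = a_2 − (16/29)·u_0 − (255/548)·u_1 = (-155/137, 339/274, -293/137, 213/274).

u_2 = (-155/137, 339/274, -293/137, 213/274)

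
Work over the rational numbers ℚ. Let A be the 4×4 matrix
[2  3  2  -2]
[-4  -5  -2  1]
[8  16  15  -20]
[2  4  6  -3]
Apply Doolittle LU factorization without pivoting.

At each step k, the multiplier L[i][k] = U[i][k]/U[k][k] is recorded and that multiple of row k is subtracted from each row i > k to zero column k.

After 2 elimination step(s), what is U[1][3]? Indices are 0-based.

[col 0] pivot 2
  R1 -= -2*R0 → (0, 1, 2, -3)  (L[1][0] := -2)
  R2 -= 4*R0 → (0, 4, 7, -12)  (L[2][0] := 4)
  R3 -= 1*R0 → (0, 1, 4, -1)  (L[3][0] := 1)
[col 1] pivot 1
  R2 -= 4*R1 → (0, 0, -1, 0)  (L[2][1] := 4)
  R3 -= 1*R1 → (0, 0, 2, 2)  (L[3][1] := 1)

U[1][3] = -3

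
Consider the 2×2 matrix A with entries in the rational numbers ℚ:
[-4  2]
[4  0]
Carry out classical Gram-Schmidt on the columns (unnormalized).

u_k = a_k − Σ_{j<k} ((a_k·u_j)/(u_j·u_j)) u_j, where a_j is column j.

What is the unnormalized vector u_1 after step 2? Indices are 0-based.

u_1 = (1, 1)

Step 1: u_0 = a_0 = (-4, 4).
Step 2: u_1 = a_1 − (-1/4)·u_0 = (1, 1).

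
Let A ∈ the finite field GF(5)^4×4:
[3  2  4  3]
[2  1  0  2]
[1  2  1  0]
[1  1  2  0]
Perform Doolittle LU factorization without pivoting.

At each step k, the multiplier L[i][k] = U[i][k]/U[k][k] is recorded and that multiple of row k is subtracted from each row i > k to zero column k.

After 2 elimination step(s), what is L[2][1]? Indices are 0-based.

k=0: U[0][0]=3
  eliminate (1,0): mult=4, new row 1: (0, 3, 4, 0); set L[1][0]=4
  eliminate (2,0): mult=2, new row 2: (0, 3, 3, 4); set L[2][0]=2
  eliminate (3,0): mult=2, new row 3: (0, 2, 4, 4); set L[3][0]=2
k=1: U[1][1]=3
  eliminate (2,1): mult=1, new row 2: (0, 0, 4, 4); set L[2][1]=1
  eliminate (3,1): mult=4, new row 3: (0, 0, 3, 4); set L[3][1]=4

L[2][1] = 1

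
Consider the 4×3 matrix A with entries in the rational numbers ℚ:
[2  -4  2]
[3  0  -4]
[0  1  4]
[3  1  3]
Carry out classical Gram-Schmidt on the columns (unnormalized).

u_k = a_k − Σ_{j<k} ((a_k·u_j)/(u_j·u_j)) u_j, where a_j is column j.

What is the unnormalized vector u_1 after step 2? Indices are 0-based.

Step 1: u_0 = a_0 = (2, 3, 0, 3).
Step 2: u_1 = a_1 − (-5/22)·u_0 = (-39/11, 15/22, 1, 37/22).

u_1 = (-39/11, 15/22, 1, 37/22)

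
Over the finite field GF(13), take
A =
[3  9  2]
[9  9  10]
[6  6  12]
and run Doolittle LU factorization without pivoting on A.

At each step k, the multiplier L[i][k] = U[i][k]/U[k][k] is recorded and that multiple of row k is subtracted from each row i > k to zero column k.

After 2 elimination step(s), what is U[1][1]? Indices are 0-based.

k=0: U[0][0]=3
  eliminate (1,0): mult=3, new row 1: (0, 8, 4); set L[1][0]=3
  eliminate (2,0): mult=2, new row 2: (0, 1, 8); set L[2][0]=2
k=1: U[1][1]=8
  eliminate (2,1): mult=5, new row 2: (0, 0, 1); set L[2][1]=5

U[1][1] = 8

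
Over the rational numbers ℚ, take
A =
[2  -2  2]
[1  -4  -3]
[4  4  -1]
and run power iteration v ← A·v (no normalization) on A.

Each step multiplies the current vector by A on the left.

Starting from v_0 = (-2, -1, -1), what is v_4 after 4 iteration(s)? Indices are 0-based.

v_0 = (-2, -1, -1).
v_1 = A·v_0 = (-4, 5, -11).
v_2 = A·v_1 = (-40, 9, 15).
v_3 = A·v_2 = (-68, -121, -139).
v_4 = A·v_3 = (-172, 833, -617).

v_4 = (-172, 833, -617)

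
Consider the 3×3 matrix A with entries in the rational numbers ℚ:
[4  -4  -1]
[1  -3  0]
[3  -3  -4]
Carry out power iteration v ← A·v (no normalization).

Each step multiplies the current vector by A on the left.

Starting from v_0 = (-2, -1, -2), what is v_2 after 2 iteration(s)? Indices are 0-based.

v_2 = (-17, -5, -29)

v_0 = (-2, -1, -2).
v_1 = A·v_0 = (-2, 1, 5).
v_2 = A·v_1 = (-17, -5, -29).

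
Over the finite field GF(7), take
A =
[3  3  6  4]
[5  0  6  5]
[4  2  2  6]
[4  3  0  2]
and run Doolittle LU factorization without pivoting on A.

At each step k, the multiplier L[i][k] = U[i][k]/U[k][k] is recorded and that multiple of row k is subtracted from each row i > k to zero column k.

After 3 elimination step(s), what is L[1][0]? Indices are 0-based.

L[1][0] = 4

[col 0] pivot 3
  R1 -= 4*R0 → (0, 2, 3, 3)  (L[1][0] := 4)
  R2 -= 6*R0 → (0, 5, 1, 3)  (L[2][0] := 6)
  R3 -= 6*R0 → (0, 6, 6, 6)  (L[3][0] := 6)
[col 1] pivot 2
  R2 -= 6*R1 → (0, 0, 4, 6)  (L[2][1] := 6)
  R3 -= 3*R1 → (0, 0, 4, 4)  (L[3][1] := 3)
[col 2] pivot 4
  R3 -= 1*R2 → (0, 0, 0, 5)  (L[3][2] := 1)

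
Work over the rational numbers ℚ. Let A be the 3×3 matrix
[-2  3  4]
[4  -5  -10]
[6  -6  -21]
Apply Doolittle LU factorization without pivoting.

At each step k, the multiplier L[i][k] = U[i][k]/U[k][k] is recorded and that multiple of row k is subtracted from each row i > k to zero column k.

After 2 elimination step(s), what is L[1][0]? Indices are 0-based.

[col 0] pivot -2
  R1 -= -2*R0 → (0, 1, -2)  (L[1][0] := -2)
  R2 -= -3*R0 → (0, 3, -9)  (L[2][0] := -3)
[col 1] pivot 1
  R2 -= 3*R1 → (0, 0, -3)  (L[2][1] := 3)

L[1][0] = -2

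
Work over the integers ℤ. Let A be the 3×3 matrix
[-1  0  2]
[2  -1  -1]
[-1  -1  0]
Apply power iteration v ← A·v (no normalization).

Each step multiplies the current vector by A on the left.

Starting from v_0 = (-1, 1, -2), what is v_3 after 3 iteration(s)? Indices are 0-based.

v_0 = (-1, 1, -2).
v_1 = A·v_0 = (-3, -1, 0).
v_2 = A·v_1 = (3, -5, 4).
v_3 = A·v_2 = (5, 7, 2).

v_3 = (5, 7, 2)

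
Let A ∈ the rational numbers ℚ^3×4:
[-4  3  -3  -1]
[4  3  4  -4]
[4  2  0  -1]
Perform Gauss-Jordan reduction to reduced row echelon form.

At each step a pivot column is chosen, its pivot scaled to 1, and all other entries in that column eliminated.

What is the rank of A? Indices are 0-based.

rank = 3

pivot(0,0)=-4: scale R0 → (1, -3/4, 3/4, 1/4)
  clear (1,0): R1 −= (4)R0 → (0, 6, 1, -5)
  clear (2,0): R2 −= (4)R0 → (0, 5, -3, -2)
pivot(1,1)=6: scale R1 → (0, 1, 1/6, -5/6)
  clear (0,1): R0 −= (-3/4)R1 → (1, 0, 7/8, -3/8)
  clear (2,1): R2 −= (5)R1 → (0, 0, -23/6, 13/6)
pivot(2,2)=-23/6: scale R2 → (0, 0, 1, -13/23)
  clear (0,2): R0 −= (7/8)R2 → (1, 0, 0, 11/92)
  clear (1,2): R1 −= (1/6)R2 → (0, 1, 0, -17/23)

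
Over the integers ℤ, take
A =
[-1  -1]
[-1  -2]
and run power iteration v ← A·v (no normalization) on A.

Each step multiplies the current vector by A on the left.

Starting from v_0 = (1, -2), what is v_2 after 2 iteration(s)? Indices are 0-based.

v_2 = (-4, -7)

v_0 = (1, -2).
v_1 = A·v_0 = (1, 3).
v_2 = A·v_1 = (-4, -7).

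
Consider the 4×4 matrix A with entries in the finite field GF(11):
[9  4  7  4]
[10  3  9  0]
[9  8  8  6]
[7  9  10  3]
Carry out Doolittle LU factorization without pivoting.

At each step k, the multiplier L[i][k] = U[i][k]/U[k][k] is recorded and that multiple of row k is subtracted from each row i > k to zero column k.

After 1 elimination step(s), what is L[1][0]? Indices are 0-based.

[col 0] pivot 9
  R1 -= 6*R0 → (0, 1, 0, 9)  (L[1][0] := 6)
  R2 -= 1*R0 → (0, 4, 1, 2)  (L[2][0] := 1)
  R3 -= 2*R0 → (0, 1, 7, 6)  (L[3][0] := 2)

L[1][0] = 6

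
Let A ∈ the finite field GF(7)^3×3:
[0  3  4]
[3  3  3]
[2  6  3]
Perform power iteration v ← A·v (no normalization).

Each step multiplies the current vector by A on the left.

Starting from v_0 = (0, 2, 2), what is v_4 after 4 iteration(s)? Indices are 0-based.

v_4 = (4, 2, 2)

v_0 = (0, 2, 2).
v_1 = A·v_0 = (0, 5, 4).
v_2 = A·v_1 = (3, 6, 0).
v_3 = A·v_2 = (4, 6, 0).
v_4 = A·v_3 = (4, 2, 2).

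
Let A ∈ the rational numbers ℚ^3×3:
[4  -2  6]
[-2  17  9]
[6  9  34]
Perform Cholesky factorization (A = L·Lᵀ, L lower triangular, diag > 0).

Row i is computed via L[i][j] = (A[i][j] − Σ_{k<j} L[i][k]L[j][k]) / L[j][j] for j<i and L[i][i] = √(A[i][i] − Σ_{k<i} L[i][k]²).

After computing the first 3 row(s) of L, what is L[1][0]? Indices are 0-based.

L[1][0] = -1

Step 1: L[0][0] = √(4) = 2.
  L[1][0] = (-2) / L[0][0] = -1.
Step 2: L[1][1] = √(16) = 4.
  L[2][0] = (6) / L[0][0] = 3.
  L[2][1] = (12) / L[1][1] = 3.
Step 3: L[2][2] = √(16) = 4.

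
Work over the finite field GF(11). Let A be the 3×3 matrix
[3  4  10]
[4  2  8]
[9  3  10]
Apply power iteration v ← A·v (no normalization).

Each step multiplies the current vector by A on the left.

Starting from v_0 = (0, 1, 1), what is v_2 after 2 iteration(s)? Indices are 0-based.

v_0 = (0, 1, 1).
v_1 = A·v_0 = (3, 10, 2).
v_2 = A·v_1 = (3, 4, 0).

v_2 = (3, 4, 0)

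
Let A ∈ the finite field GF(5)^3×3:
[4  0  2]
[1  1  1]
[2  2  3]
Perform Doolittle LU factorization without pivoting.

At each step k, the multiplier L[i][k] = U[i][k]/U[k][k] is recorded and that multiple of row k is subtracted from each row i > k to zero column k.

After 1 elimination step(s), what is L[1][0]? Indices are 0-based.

L[1][0] = 4

[col 0] pivot 4
  R1 -= 4*R0 → (0, 1, 3)  (L[1][0] := 4)
  R2 -= 3*R0 → (0, 2, 2)  (L[2][0] := 3)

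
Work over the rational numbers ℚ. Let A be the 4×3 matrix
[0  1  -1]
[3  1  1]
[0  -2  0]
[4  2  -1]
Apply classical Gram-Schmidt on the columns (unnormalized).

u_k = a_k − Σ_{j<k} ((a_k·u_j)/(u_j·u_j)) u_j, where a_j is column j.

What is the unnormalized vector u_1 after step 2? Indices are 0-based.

u_1 = (1, -8/25, -2, 6/25)

Step 1: u_0 = a_0 = (0, 3, 0, 4).
Step 2: u_1 = a_1 − (11/25)·u_0 = (1, -8/25, -2, 6/25).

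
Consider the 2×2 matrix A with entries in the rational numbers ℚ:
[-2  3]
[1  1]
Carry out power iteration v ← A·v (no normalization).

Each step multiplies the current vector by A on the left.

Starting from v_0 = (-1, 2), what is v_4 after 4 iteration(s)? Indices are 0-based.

v_4 = (-118, 49)

v_0 = (-1, 2).
v_1 = A·v_0 = (8, 1).
v_2 = A·v_1 = (-13, 9).
v_3 = A·v_2 = (53, -4).
v_4 = A·v_3 = (-118, 49).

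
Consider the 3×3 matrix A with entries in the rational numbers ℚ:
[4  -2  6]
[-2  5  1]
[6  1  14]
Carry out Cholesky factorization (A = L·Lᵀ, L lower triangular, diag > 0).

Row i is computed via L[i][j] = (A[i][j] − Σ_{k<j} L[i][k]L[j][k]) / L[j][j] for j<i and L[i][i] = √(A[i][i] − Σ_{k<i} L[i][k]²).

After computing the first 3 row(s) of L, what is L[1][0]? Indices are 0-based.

Step 1: L[0][0] = √(4) = 2.
  L[1][0] = (-2) / L[0][0] = -1.
Step 2: L[1][1] = √(4) = 2.
  L[2][0] = (6) / L[0][0] = 3.
  L[2][1] = (4) / L[1][1] = 2.
Step 3: L[2][2] = √(1) = 1.

L[1][0] = -1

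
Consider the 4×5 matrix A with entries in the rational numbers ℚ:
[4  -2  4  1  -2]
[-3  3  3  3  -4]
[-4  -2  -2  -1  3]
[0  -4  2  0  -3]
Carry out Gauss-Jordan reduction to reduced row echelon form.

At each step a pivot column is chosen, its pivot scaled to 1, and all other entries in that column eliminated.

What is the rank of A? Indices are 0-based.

[1] R0 /= 4  ⇒  (1, -1/2, 1, 1/4, -1/2)
     R1 -= -3·R0  ⇒  (0, 3/2, 6, 15/4, -11/2)
     R2 -= -4·R0  ⇒  (0, -4, 2, 0, 1)
[2] R1 /= 3/2  ⇒  (0, 1, 4, 5/2, -11/3)
     R0 -= -1/2·R1  ⇒  (1, 0, 3, 3/2, -7/3)
     R2 -= -4·R1  ⇒  (0, 0, 18, 10, -41/3)
     R3 -= -4·R1  ⇒  (0, 0, 18, 10, -53/3)
[3] R2 /= 18  ⇒  (0, 0, 1, 5/9, -41/54)
     R0 -= 3·R2  ⇒  (1, 0, 0, -1/6, -1/18)
     R1 -= 4·R2  ⇒  (0, 1, 0, 5/18, -17/27)
     R3 -= 18·R2  ⇒  (0, 0, 0, 0, -4)
column 3 empty below row 3
[4] R3 /= -4  ⇒  (0, 0, 0, 0, 1)
     R0 -= -1/18·R3  ⇒  (1, 0, 0, -1/6, 0)
     R1 -= -17/27·R3  ⇒  (0, 1, 0, 5/18, 0)
     R2 -= -41/54·R3  ⇒  (0, 0, 1, 5/9, 0)

rank = 4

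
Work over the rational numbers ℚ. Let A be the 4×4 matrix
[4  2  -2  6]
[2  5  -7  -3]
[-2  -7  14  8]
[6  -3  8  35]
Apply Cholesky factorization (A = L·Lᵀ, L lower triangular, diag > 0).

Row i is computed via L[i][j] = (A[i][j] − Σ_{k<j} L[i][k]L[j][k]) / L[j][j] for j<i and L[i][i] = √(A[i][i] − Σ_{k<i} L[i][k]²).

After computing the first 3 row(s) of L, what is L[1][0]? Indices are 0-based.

L[1][0] = 1

Step 1: L[0][0] = √(4) = 2.
  L[1][0] = (2) / L[0][0] = 1.
Step 2: L[1][1] = √(4) = 2.
  L[2][0] = (-2) / L[0][0] = -1.
  L[2][1] = (-6) / L[1][1] = -3.
Step 3: L[2][2] = √(4) = 2.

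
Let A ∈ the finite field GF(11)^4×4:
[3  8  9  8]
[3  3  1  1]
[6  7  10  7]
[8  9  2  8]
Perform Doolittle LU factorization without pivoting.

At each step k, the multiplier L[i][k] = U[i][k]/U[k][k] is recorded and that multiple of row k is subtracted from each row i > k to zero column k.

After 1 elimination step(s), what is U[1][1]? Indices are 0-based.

U[1][1] = 6

[col 0] pivot 3
  R1 -= 1*R0 → (0, 6, 3, 4)  (L[1][0] := 1)
  R2 -= 2*R0 → (0, 2, 3, 2)  (L[2][0] := 2)
  R3 -= 10*R0 → (0, 6, 0, 5)  (L[3][0] := 10)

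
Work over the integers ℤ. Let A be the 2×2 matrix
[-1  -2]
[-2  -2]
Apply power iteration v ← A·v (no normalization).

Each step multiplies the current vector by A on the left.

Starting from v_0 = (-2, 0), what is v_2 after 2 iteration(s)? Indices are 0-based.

v_0 = (-2, 0).
v_1 = A·v_0 = (2, 4).
v_2 = A·v_1 = (-10, -12).

v_2 = (-10, -12)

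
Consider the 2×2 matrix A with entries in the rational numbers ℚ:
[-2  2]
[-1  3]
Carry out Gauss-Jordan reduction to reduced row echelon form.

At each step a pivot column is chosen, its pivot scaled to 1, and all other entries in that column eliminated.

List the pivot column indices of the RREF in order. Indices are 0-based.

pivot columns: 0, 1

step 1: normalize row 0 (÷-2) = (1, -1)
  row 1: subtract -1×row0 = (0, 2)
step 2: normalize row 1 (÷2) = (0, 1)
  row 0: subtract -1×row1 = (1, 0)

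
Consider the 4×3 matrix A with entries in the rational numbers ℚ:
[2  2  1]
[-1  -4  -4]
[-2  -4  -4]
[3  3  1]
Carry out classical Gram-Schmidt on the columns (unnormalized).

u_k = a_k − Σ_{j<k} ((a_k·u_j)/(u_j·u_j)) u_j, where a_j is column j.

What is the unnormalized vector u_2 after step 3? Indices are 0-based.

u_2 = (23/185, 64/185, -96/185, -58/185)

Step 1: u_0 = a_0 = (2, -1, -2, 3).
Step 2: u_1 = a_1 − (25/18)·u_0 = (-7/9, -47/18, -11/9, -7/6).
Step 3: u_2 = a_2 − (17/18)·u_0 − (241/185)·u_1 = (23/185, 64/185, -96/185, -58/185).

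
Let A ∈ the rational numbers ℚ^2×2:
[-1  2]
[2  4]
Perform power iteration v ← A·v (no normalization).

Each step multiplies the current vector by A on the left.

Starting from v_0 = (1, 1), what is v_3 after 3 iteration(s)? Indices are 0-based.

v_3 = (41, 126)

v_0 = (1, 1).
v_1 = A·v_0 = (1, 6).
v_2 = A·v_1 = (11, 26).
v_3 = A·v_2 = (41, 126).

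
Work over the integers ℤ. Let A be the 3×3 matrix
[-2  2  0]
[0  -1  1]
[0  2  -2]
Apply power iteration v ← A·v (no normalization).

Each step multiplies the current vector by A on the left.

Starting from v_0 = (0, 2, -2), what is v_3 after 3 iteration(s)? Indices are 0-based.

v_3 = (56, -36, 72)

v_0 = (0, 2, -2).
v_1 = A·v_0 = (4, -4, 8).
v_2 = A·v_1 = (-16, 12, -24).
v_3 = A·v_2 = (56, -36, 72).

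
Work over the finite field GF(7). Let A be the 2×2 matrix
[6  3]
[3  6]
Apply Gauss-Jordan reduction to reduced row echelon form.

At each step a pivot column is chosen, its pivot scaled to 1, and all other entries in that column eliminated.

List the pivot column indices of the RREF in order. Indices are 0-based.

step 1: normalize row 0 (÷6) = (1, 4)
  row 1: subtract 3×row0 = (0, 1)
step 2: normalize row 1 (÷1) = (0, 1)
  row 0: subtract 4×row1 = (1, 0)

pivot columns: 0, 1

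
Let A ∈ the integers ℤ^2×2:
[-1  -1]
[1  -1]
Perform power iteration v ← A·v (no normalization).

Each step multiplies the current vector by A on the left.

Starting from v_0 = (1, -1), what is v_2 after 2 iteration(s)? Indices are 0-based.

v_0 = (1, -1).
v_1 = A·v_0 = (0, 2).
v_2 = A·v_1 = (-2, -2).

v_2 = (-2, -2)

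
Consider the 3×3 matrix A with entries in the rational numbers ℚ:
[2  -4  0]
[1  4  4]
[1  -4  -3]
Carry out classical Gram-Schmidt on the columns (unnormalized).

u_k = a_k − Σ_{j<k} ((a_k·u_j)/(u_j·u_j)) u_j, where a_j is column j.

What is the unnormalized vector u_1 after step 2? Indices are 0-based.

u_1 = (-4/3, 16/3, -8/3)

Step 1: u_0 = a_0 = (2, 1, 1).
Step 2: u_1 = a_1 − (-4/3)·u_0 = (-4/3, 16/3, -8/3).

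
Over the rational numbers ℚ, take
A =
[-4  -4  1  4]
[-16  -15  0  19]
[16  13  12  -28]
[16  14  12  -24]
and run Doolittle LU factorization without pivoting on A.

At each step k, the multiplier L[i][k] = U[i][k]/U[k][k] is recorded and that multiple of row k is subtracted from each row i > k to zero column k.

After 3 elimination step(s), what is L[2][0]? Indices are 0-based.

L[2][0] = -4

Step 1: pivot at (0,0) is -4.
  row1 ← row1 − (4)·row0  ⇒  L[1][0]=4, U row1=(0, 1, -4, 3)
  row2 ← row2 − (-4)·row0  ⇒  L[2][0]=-4, U row2=(0, -3, 16, -12)
  row3 ← row3 − (-4)·row0  ⇒  L[3][0]=-4, U row3=(0, -2, 16, -8)
Step 2: pivot at (1,1) is 1.
  row2 ← row2 − (-3)·row1  ⇒  L[2][1]=-3, U row2=(0, 0, 4, -3)
  row3 ← row3 − (-2)·row1  ⇒  L[3][1]=-2, U row3=(0, 0, 8, -2)
Step 3: pivot at (2,2) is 4.
  row3 ← row3 − (2)·row2  ⇒  L[3][2]=2, U row3=(0, 0, 0, 4)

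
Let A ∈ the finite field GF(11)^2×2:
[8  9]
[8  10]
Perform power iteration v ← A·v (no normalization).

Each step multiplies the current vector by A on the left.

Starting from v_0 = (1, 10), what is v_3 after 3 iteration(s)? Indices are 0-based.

v_3 = (2, 7)

v_0 = (1, 10).
v_1 = A·v_0 = (10, 9).
v_2 = A·v_1 = (7, 5).
v_3 = A·v_2 = (2, 7).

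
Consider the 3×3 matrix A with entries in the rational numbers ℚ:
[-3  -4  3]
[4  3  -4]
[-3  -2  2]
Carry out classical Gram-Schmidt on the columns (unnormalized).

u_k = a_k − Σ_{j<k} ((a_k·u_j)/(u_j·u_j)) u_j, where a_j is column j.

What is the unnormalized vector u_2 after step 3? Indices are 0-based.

u_2 = (-7/86, -21/43, -49/86)

Step 1: u_0 = a_0 = (-3, 4, -3).
Step 2: u_1 = a_1 − (15/17)·u_0 = (-23/17, -9/17, 11/17).
Step 3: u_2 = a_2 − (-31/34)·u_0 − (-11/43)·u_1 = (-7/86, -21/43, -49/86).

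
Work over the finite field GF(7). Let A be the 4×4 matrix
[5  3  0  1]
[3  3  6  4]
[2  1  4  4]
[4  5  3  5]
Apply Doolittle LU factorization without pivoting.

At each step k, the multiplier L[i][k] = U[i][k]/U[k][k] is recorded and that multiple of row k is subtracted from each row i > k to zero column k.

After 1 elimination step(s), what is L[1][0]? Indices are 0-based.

Step 1: pivot at (0,0) is 5.
  row1 ← row1 − (2)·row0  ⇒  L[1][0]=2, U row1=(0, 4, 6, 2)
  row2 ← row2 − (6)·row0  ⇒  L[2][0]=6, U row2=(0, 4, 4, 5)
  row3 ← row3 − (5)·row0  ⇒  L[3][0]=5, U row3=(0, 4, 3, 0)

L[1][0] = 2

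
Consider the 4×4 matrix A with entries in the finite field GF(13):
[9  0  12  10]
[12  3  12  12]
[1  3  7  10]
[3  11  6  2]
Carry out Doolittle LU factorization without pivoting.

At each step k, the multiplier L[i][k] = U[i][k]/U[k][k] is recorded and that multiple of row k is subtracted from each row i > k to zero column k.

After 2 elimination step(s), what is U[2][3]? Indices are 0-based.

k=0: U[0][0]=9
  eliminate (1,0): mult=10, new row 1: (0, 3, 9, 3); set L[1][0]=10
  eliminate (2,0): mult=3, new row 2: (0, 3, 10, 6); set L[2][0]=3
  eliminate (3,0): mult=9, new row 3: (0, 11, 2, 3); set L[3][0]=9
k=1: U[1][1]=3
  eliminate (2,1): mult=1, new row 2: (0, 0, 1, 3); set L[2][1]=1
  eliminate (3,1): mult=8, new row 3: (0, 0, 8, 5); set L[3][1]=8

U[2][3] = 3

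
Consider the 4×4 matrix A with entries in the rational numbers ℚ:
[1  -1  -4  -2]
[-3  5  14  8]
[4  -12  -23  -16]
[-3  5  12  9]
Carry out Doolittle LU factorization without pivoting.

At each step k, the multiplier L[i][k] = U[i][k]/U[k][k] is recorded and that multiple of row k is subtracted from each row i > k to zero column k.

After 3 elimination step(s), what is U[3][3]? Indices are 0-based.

Step 1: pivot at (0,0) is 1.
  row1 ← row1 − (-3)·row0  ⇒  L[1][0]=-3, U row1=(0, 2, 2, 2)
  row2 ← row2 − (4)·row0  ⇒  L[2][0]=4, U row2=(0, -8, -7, -8)
  row3 ← row3 − (-3)·row0  ⇒  L[3][0]=-3, U row3=(0, 2, 0, 3)
Step 2: pivot at (1,1) is 2.
  row2 ← row2 − (-4)·row1  ⇒  L[2][1]=-4, U row2=(0, 0, 1, 0)
  row3 ← row3 − (1)·row1  ⇒  L[3][1]=1, U row3=(0, 0, -2, 1)
Step 3: pivot at (2,2) is 1.
  row3 ← row3 − (-2)·row2  ⇒  L[3][2]=-2, U row3=(0, 0, 0, 1)

U[3][3] = 1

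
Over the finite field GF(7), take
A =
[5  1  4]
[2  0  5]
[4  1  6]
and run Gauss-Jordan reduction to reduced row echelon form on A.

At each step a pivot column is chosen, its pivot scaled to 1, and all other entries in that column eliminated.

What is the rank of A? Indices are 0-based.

rank = 3

step 1: normalize row 0 (÷5) = (1, 3, 5)
  row 1: subtract 2×row0 = (0, 1, 2)
  row 2: subtract 4×row0 = (0, 3, 0)
step 2: normalize row 1 (÷1) = (0, 1, 2)
  row 0: subtract 3×row1 = (1, 0, 6)
  row 2: subtract 3×row1 = (0, 0, 1)
step 3: normalize row 2 (÷1) = (0, 0, 1)
  row 0: subtract 6×row2 = (1, 0, 0)
  row 1: subtract 2×row2 = (0, 1, 0)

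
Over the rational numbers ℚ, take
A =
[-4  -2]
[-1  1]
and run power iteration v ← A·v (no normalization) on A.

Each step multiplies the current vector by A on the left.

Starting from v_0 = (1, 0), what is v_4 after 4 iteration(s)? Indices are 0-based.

v_4 = (342, 63)

v_0 = (1, 0).
v_1 = A·v_0 = (-4, -1).
v_2 = A·v_1 = (18, 3).
v_3 = A·v_2 = (-78, -15).
v_4 = A·v_3 = (342, 63).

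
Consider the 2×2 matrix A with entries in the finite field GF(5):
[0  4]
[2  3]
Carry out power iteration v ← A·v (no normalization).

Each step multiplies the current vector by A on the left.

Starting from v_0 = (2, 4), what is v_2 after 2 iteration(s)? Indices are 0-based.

v_2 = (4, 0)

v_0 = (2, 4).
v_1 = A·v_0 = (1, 1).
v_2 = A·v_1 = (4, 0).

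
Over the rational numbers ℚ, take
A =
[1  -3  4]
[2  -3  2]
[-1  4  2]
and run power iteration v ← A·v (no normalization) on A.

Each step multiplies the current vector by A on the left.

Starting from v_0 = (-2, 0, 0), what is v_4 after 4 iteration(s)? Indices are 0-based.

v_4 = (42, -36, -2)

v_0 = (-2, 0, 0).
v_1 = A·v_0 = (-2, -4, 2).
v_2 = A·v_1 = (18, 12, -10).
v_3 = A·v_2 = (-58, -20, 10).
v_4 = A·v_3 = (42, -36, -2).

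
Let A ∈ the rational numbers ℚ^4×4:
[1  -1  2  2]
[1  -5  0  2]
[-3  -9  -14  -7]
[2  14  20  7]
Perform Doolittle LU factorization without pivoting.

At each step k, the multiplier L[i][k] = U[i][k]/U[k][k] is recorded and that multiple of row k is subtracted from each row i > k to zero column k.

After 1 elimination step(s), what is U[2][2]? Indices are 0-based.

k=0: U[0][0]=1
  eliminate (1,0): mult=1, new row 1: (0, -4, -2, 0); set L[1][0]=1
  eliminate (2,0): mult=-3, new row 2: (0, -12, -8, -1); set L[2][0]=-3
  eliminate (3,0): mult=2, new row 3: (0, 16, 16, 3); set L[3][0]=2

U[2][2] = -8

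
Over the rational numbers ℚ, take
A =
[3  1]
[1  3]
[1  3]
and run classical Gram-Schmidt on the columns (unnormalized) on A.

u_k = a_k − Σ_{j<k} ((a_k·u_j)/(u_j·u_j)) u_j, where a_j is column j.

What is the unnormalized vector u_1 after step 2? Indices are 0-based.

u_1 = (-16/11, 24/11, 24/11)

Step 1: u_0 = a_0 = (3, 1, 1).
Step 2: u_1 = a_1 − (9/11)·u_0 = (-16/11, 24/11, 24/11).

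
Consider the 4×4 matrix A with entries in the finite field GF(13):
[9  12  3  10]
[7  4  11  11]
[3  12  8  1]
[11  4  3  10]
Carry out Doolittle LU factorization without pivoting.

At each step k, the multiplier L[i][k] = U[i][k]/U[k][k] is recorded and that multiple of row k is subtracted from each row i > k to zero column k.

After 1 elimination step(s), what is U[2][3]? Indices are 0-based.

Step 1: pivot at (0,0) is 9.
  row1 ← row1 − (8)·row0  ⇒  L[1][0]=8, U row1=(0, 12, 0, 9)
  row2 ← row2 − (9)·row0  ⇒  L[2][0]=9, U row2=(0, 8, 7, 2)
  row3 ← row3 − (7)·row0  ⇒  L[3][0]=7, U row3=(0, 11, 8, 5)

U[2][3] = 2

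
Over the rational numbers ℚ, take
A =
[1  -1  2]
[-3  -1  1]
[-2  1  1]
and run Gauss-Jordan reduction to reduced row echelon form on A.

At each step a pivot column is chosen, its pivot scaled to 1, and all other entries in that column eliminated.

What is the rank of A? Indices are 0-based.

rank = 3

step 1: normalize row 0 (÷1) = (1, -1, 2)
  row 1: subtract -3×row0 = (0, -4, 7)
  row 2: subtract -2×row0 = (0, -1, 5)
step 2: normalize row 1 (÷-4) = (0, 1, -7/4)
  row 0: subtract -1×row1 = (1, 0, 1/4)
  row 2: subtract -1×row1 = (0, 0, 13/4)
step 3: normalize row 2 (÷13/4) = (0, 0, 1)
  row 0: subtract 1/4×row2 = (1, 0, 0)
  row 1: subtract -7/4×row2 = (0, 1, 0)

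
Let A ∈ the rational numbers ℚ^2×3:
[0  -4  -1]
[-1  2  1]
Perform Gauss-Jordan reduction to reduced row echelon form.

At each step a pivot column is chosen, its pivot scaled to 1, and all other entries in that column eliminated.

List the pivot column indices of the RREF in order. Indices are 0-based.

pivot(0,0): swap R0↔R1
pivot(0,0)=-1: scale R0 → (1, -2, -1)
pivot(1,1)=-4: scale R1 → (0, 1, 1/4)
  clear (0,1): R0 −= (-2)R1 → (1, 0, -1/2)

pivot columns: 0, 1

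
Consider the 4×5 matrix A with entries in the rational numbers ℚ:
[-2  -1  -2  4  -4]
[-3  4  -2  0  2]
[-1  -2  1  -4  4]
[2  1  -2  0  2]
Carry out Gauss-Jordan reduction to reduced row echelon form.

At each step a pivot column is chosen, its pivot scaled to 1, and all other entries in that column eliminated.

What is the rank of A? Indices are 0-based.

step 1: normalize row 0 (÷-2) = (1, 1/2, 1, -2, 2)
  row 1: subtract -3×row0 = (0, 11/2, 1, -6, 8)
  row 2: subtract -1×row0 = (0, -3/2, 2, -6, 6)
  row 3: subtract 2×row0 = (0, 0, -4, 4, -2)
step 2: normalize row 1 (÷11/2) = (0, 1, 2/11, -12/11, 16/11)
  row 0: subtract 1/2×row1 = (1, 0, 10/11, -16/11, 14/11)
  row 2: subtract -3/2×row1 = (0, 0, 25/11, -84/11, 90/11)
step 3: normalize row 2 (÷25/11) = (0, 0, 1, -84/25, 18/5)
  row 0: subtract 10/11×row2 = (1, 0, 0, 8/5, -2)
  row 1: subtract 2/11×row2 = (0, 1, 0, -12/25, 4/5)
  row 3: subtract -4×row2 = (0, 0, 0, -236/25, 62/5)
step 4: normalize row 3 (÷-236/25) = (0, 0, 0, 1, -155/118)
  row 0: subtract 8/5×row3 = (1, 0, 0, 0, 6/59)
  row 1: subtract -12/25×row3 = (0, 1, 0, 0, 10/59)
  row 2: subtract -84/25×row3 = (0, 0, 1, 0, -48/59)

rank = 4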